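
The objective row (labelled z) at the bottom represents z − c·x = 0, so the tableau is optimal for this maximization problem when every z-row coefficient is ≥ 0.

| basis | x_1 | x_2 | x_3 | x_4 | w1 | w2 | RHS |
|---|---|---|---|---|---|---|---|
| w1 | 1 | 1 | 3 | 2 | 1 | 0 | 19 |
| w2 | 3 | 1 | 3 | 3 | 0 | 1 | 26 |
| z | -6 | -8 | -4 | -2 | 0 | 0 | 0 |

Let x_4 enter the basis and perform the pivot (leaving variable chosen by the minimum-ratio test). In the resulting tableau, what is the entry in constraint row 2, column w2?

1/3

Ratio test on column x_4 — row 1: 19/2 = 19/2; row 2: 26/3 = 26/3. Minimum is 26/3 at row 2 (w2 leaves); pivot element 3.
Divide row 2 by 3; eliminate column x_4 from the other rows.
In the new row 2, the w2 entry is the old entry divided by the pivot: 1/3 = 1/3.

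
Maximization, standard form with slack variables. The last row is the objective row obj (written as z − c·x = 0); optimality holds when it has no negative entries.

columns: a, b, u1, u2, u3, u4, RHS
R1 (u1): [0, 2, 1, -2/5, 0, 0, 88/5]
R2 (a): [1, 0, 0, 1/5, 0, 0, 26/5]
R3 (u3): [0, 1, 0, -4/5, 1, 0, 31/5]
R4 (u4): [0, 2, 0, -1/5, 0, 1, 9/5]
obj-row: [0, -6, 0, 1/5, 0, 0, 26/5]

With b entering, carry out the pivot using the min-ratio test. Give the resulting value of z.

53/5

Ratio test on column b — row 1: (88/5)/2 = 44/5; row 2: entry 0 ≤ 0; row 3: (31/5)/1 = 31/5; row 4: (9/5)/2 = 9/10. Minimum is 9/10 at row 4 (u4 leaves); pivot element 2.
Pivot on row 4; the obj-row RHS becomes 26/5 − (-6)·(9/10) = 53/5.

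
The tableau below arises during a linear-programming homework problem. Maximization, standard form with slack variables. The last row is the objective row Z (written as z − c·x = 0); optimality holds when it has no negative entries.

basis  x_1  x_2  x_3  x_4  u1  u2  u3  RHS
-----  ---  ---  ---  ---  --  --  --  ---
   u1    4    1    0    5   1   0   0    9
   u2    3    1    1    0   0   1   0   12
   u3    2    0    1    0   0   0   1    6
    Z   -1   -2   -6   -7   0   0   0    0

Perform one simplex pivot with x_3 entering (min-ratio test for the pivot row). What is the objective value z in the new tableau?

36

Ratio test on column x_3 — row 1: entry 0 ≤ 0; row 2: 12/1 = 12; row 3: 6/1 = 6. Minimum is 6 at row 3 (u3 leaves); pivot element 1.
Pivot on row 3; the Z-row RHS becomes 0 − (-6)·6 = 36.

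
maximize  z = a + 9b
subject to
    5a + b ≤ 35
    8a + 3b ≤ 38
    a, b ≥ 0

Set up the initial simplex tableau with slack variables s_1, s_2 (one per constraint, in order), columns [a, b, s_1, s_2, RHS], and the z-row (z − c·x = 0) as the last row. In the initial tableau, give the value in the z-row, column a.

-1

The z-row carries the negated objective coefficients: the a entry is -1.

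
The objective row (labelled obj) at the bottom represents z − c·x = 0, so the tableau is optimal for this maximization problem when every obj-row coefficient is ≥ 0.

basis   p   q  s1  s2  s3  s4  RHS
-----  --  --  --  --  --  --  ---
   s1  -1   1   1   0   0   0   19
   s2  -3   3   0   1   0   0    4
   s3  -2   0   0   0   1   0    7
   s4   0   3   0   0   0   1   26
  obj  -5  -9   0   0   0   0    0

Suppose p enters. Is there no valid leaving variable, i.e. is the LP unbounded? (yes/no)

Every constraint-row entry in column p is ≤ 0, so increasing p is unbounded.

yes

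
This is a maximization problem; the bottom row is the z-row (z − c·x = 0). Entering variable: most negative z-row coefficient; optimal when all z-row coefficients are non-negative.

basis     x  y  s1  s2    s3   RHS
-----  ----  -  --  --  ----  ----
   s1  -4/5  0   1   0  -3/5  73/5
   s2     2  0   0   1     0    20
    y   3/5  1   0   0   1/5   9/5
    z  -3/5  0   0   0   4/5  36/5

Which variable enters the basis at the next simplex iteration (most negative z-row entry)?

x

Negative z-row entries: x: -3/5.
The most negative is -3/5 in column x, so x enters.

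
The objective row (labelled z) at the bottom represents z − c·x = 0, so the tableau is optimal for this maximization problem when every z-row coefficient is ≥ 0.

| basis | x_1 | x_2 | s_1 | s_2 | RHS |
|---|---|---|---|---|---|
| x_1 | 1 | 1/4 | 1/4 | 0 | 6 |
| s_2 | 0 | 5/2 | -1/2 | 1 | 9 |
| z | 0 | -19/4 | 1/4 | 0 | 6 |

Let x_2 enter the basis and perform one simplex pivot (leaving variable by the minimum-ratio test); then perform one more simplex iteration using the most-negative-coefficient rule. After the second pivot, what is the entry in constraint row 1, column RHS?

Ratio test on column x_2 — row 1: 6/(1/4) = 24; row 2: 9/(5/2) = 18/5. Minimum is 18/5 at row 2 (s_2 leaves); pivot element 5/2.
Divide row 2 by 5/2; eliminate column x_2 from the other rows.
Second iteration: most negative z-row entry is -7/10 in column s_1, so s_1 enters.
Ratio test on column s_1 — row 1: (51/10)/(3/10) = 17; row 2: entry -1/5 ≤ 0. Minimum is 17 at row 1 (x_1 leaves); pivot element 3/10.
Divide row 1 by 3/10; eliminate column s_1 from the other rows.
After both pivots, the entry at constraint row 1, column RHS is 17.

17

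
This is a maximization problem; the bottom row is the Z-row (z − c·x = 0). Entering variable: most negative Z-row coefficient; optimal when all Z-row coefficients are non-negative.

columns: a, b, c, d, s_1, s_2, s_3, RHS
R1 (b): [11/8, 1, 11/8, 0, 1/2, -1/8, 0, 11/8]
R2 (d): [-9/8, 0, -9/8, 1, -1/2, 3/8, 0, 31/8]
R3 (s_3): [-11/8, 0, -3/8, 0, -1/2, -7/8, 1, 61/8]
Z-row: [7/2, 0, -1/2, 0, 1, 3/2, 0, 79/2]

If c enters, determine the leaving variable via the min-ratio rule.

Column c entries and ratios — b: (11/8)/(11/8) = 1; d: -9/8 ≤ 0, skip; s_3: -3/8 ≤ 0, skip.
Smallest ratio is 1 in the row of b, so b leaves.

b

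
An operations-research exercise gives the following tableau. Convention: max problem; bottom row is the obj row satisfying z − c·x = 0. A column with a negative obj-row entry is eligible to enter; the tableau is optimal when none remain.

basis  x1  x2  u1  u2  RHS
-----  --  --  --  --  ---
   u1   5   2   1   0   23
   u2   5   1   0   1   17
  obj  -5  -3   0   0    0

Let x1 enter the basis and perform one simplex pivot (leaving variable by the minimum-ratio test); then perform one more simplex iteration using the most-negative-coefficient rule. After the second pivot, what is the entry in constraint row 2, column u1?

Ratio test on column x1 — row 1: 23/5 = 23/5; row 2: 17/5 = 17/5. Minimum is 17/5 at row 2 (u2 leaves); pivot element 5.
Divide row 2 by 5; eliminate column x1 from the other rows.
Second iteration: most negative obj-row entry is -2 in column x2, so x2 enters.
Ratio test on column x2 — row 1: 6/1 = 6; row 2: (17/5)/(1/5) = 17. Minimum is 6 at row 1 (u1 leaves); pivot element 1.
Divide row 1 by 1; eliminate column x2 from the other rows.
After both pivots, the entry at constraint row 2, column u1 is -1/5.

-1/5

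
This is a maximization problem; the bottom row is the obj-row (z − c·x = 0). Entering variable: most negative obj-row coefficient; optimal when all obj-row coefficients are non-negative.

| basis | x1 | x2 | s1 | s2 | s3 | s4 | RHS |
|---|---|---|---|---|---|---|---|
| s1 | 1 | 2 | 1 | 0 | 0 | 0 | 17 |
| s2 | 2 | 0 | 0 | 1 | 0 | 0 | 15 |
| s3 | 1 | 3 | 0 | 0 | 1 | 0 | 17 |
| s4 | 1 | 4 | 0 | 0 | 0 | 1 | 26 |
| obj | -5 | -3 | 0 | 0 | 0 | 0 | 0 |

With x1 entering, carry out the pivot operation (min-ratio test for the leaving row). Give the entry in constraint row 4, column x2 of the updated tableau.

4

Ratio test on column x1 — row 1: 17/1 = 17; row 2: 15/2 = 15/2; row 3: 17/1 = 17; row 4: 26/1 = 26. Minimum is 15/2 at row 2 (s2 leaves); pivot element 2.
Divide row 2 by 2; eliminate column x1 from the other rows.
Row 4 update in column x2: 4 − 1·0 = 4.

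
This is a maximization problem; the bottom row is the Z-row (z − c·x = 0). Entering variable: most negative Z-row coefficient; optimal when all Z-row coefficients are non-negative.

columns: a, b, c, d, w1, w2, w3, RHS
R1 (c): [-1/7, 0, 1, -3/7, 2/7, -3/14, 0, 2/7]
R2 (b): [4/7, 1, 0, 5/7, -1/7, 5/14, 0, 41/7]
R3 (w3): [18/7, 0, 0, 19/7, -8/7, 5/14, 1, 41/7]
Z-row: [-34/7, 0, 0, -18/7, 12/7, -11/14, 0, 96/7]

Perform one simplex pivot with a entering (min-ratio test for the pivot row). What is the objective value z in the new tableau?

Ratio test on column a — row 1: entry -1/7 ≤ 0; row 2: (41/7)/(4/7) = 41/4; row 3: (41/7)/(18/7) = 41/18. Minimum is 41/18 at row 3 (w3 leaves); pivot element 18/7.
Pivot on row 3; the Z-row RHS becomes 96/7 − (-34/7)·(41/18) = 223/9.

223/9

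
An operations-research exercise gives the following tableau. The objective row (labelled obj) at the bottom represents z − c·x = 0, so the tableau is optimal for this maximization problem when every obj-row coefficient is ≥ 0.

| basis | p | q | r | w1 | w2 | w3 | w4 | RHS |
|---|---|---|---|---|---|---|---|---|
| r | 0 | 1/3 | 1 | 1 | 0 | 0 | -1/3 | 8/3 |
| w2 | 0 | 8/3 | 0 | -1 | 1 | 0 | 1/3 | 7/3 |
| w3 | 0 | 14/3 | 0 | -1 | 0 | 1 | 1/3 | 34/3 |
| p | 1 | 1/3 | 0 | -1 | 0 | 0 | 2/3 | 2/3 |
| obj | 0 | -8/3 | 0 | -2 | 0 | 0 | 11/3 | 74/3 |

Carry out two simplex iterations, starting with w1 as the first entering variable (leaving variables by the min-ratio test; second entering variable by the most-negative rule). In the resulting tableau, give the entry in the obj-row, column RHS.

Ratio test on column w1 — row 1: (8/3)/1 = 8/3; row 2: entry -1 ≤ 0; row 3: entry -1 ≤ 0; row 4: entry -1 ≤ 0. Minimum is 8/3 at row 1 (r leaves); pivot element 1.
Divide row 1 by 1; eliminate column w1 from the other rows.
Second iteration: most negative obj-row entry is -2 in column q, so q enters.
Ratio test on column q — row 1: (8/3)/(1/3) = 8; row 2: 5/3 = 5/3; row 3: 14/5 = 14/5; row 4: (10/3)/(2/3) = 5. Minimum is 5/3 at row 2 (w2 leaves); pivot element 3.
Divide row 2 by 3; eliminate column q from the other rows.
After both pivots, the entry at the obj-row, column RHS is 100/3.

100/3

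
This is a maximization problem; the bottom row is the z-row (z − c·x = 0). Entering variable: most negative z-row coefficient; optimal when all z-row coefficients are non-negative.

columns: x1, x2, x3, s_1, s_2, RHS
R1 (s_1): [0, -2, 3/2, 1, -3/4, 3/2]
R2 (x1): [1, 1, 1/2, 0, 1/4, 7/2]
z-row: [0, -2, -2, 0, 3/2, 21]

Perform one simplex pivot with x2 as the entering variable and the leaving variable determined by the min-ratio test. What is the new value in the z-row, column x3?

-1

Ratio test on column x2 — row 1: entry -2 ≤ 0; row 2: (7/2)/1 = 7/2. Minimum is 7/2 at row 2 (x1 leaves); pivot element 1.
Divide row 2 by 1; eliminate column x2 from the other rows.
z-row update in column x3: -2 − (-2)·(1/2) = -1.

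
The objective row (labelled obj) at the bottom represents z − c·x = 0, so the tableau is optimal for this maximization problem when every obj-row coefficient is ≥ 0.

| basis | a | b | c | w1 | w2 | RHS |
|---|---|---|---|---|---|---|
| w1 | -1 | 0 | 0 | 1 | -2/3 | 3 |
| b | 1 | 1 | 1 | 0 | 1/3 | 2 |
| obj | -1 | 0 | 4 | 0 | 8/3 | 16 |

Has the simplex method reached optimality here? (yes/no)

no

The obj-row has a negative entry -1 in column a, so it is not optimal.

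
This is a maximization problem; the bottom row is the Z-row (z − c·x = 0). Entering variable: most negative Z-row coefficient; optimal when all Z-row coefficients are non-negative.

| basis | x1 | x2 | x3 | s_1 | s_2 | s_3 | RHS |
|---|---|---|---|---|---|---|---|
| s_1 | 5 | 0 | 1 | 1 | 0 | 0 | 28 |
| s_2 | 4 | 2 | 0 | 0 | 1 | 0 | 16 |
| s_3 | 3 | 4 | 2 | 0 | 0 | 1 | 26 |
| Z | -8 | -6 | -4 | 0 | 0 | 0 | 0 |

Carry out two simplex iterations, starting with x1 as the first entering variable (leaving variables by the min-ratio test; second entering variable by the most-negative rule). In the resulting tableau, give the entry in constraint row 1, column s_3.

-1/2

Ratio test on column x1 — row 1: 28/5 = 28/5; row 2: 16/4 = 4; row 3: 26/3 = 26/3. Minimum is 4 at row 2 (s_2 leaves); pivot element 4.
Divide row 2 by 4; eliminate column x1 from the other rows.
Second iteration: most negative Z-row entry is -4 in column x3, so x3 enters.
Ratio test on column x3 — row 1: 8/1 = 8; row 2: entry 0 ≤ 0; row 3: 14/2 = 7. Minimum is 7 at row 3 (s_3 leaves); pivot element 2.
Divide row 3 by 2; eliminate column x3 from the other rows.
After both pivots, the entry at constraint row 1, column s_3 is -1/2.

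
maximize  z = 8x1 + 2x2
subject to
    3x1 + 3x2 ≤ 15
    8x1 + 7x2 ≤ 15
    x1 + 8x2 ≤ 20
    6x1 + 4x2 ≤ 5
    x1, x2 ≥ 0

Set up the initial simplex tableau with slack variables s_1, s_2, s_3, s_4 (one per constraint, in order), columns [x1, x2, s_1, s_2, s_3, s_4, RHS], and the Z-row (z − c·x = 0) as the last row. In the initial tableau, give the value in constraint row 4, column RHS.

5

The RHS of constraint 4 is b_4 = 5.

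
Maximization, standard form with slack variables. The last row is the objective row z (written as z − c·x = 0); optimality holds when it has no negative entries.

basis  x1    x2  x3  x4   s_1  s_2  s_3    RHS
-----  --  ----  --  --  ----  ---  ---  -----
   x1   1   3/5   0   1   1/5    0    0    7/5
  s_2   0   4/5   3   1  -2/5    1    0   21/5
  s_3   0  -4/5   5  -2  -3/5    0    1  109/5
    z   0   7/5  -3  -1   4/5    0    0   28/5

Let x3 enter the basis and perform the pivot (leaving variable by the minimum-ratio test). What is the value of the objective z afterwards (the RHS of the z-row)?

Ratio test on column x3 — row 1: entry 0 ≤ 0; row 2: (21/5)/3 = 7/5; row 3: (109/5)/5 = 109/25. Minimum is 7/5 at row 2 (s_2 leaves); pivot element 3.
Pivot on row 2; the z-row RHS becomes 28/5 − (-3)·(7/5) = 49/5.

49/5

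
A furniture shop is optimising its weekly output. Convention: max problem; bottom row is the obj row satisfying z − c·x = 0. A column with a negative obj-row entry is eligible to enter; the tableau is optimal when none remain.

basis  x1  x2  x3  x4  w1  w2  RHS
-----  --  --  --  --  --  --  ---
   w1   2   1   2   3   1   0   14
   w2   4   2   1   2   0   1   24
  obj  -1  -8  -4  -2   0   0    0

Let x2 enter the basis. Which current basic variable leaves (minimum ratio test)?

Column x2 entries and ratios — w1: 14/1 = 14; w2: 24/2 = 12.
Smallest ratio is 12 in the row of w2, so w2 leaves.

w2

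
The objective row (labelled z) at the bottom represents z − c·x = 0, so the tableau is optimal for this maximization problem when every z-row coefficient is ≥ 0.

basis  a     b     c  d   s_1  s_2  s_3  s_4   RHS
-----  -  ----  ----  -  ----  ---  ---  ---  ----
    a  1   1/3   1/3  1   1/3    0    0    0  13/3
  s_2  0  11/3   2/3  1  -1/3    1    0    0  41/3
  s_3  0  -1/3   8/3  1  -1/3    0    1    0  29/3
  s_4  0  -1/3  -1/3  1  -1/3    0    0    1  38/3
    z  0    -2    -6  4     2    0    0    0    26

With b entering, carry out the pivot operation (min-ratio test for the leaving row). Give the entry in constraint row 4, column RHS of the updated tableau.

153/11

Ratio test on column b — row 1: (13/3)/(1/3) = 13; row 2: (41/3)/(11/3) = 41/11; row 3: entry -1/3 ≤ 0; row 4: entry -1/3 ≤ 0. Minimum is 41/11 at row 2 (s_2 leaves); pivot element 11/3.
Divide row 2 by 11/3; eliminate column b from the other rows.
Row 4 update in column RHS: 38/3 − (-1/3)·(41/11) = 153/11.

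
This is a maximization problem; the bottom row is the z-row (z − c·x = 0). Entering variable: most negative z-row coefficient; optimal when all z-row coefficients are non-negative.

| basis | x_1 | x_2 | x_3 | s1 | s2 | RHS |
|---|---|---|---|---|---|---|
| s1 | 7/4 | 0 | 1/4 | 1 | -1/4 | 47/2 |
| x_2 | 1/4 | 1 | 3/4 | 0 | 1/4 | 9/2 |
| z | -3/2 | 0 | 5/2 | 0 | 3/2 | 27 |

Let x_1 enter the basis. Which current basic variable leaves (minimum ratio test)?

Column x_1 entries and ratios — s1: (47/2)/(7/4) = 94/7; x_2: (9/2)/(1/4) = 18.
Smallest ratio is 94/7 in the row of s1, so s1 leaves.

s1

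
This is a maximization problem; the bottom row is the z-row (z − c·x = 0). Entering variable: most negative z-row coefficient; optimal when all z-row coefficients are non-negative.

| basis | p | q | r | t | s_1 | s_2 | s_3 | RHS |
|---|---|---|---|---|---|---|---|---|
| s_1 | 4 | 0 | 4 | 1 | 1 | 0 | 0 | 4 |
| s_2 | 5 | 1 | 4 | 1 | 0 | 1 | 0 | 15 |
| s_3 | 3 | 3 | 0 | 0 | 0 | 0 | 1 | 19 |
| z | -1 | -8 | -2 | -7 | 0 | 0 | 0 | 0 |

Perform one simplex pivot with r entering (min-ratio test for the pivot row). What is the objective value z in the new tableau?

2

Ratio test on column r — row 1: 4/4 = 1; row 2: 15/4 = 15/4; row 3: entry 0 ≤ 0. Minimum is 1 at row 1 (s_1 leaves); pivot element 4.
Pivot on row 1; the z-row RHS becomes 0 − (-2)·1 = 2.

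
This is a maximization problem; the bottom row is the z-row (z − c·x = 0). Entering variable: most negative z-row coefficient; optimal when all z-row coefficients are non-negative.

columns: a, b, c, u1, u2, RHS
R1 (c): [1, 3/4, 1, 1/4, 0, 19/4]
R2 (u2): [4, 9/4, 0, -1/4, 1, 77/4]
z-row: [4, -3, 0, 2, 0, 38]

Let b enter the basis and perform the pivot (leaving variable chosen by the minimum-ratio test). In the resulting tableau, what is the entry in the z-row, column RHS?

Ratio test on column b — row 1: (19/4)/(3/4) = 19/3; row 2: (77/4)/(9/4) = 77/9. Minimum is 19/3 at row 1 (c leaves); pivot element 3/4.
Divide row 1 by 3/4; eliminate column b from the other rows.
z-row update in column RHS: 38 − (-3)·(19/3) = 57.

57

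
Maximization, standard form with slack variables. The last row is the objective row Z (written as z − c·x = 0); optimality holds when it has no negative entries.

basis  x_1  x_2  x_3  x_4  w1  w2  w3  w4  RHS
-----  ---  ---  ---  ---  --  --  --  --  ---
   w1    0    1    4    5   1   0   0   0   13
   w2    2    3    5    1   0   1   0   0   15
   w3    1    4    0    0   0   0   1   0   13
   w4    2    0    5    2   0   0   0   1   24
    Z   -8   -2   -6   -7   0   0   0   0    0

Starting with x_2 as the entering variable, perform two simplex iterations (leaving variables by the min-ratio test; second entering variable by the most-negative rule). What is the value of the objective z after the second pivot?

Ratio test on column x_2 — row 1: 13/1 = 13; row 2: 15/3 = 5; row 3: 13/4 = 13/4; row 4: entry 0 ≤ 0. Minimum is 13/4 at row 3 (w3 leaves); pivot element 4.
Pivot on row 3; the Z-row RHS becomes 0 − (-2)·(13/4) = 13/2.
Next entering variable (most negative Z-row entry -15/2): x_1.
Ratio test on column x_1 — row 1: entry -1/4 ≤ 0; row 2: (21/4)/(5/4) = 21/5; row 3: (13/4)/(1/4) = 13; row 4: 24/2 = 12. Minimum is 21/5 at row 2 (w2 leaves); pivot element 5/4.
After the second pivot the Z-row RHS is 13/2 − (-15/2)·(21/5) = 38.

38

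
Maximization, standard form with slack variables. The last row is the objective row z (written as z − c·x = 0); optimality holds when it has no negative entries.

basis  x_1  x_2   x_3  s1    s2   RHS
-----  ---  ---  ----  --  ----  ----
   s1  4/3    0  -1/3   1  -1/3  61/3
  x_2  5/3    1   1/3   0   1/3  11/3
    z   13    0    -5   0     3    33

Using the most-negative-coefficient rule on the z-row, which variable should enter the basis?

x_3

Negative z-row entries: x_3: -5.
The most negative is -5 in column x_3, so x_3 enters.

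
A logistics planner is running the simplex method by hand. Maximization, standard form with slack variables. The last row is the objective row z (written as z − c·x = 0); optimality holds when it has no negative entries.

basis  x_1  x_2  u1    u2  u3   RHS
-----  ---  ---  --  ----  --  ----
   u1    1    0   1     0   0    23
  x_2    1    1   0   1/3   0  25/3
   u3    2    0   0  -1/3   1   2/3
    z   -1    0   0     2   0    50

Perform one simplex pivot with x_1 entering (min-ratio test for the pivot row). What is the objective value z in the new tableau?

Ratio test on column x_1 — row 1: 23/1 = 23; row 2: (25/3)/1 = 25/3; row 3: (2/3)/2 = 1/3. Minimum is 1/3 at row 3 (u3 leaves); pivot element 2.
Pivot on row 3; the z-row RHS becomes 50 − (-1)·(1/3) = 151/3.

151/3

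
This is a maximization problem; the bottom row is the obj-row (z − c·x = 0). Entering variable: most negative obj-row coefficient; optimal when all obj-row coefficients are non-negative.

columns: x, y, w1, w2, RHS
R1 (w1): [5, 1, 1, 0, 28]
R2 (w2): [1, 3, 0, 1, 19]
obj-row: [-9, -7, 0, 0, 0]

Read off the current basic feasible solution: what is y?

0

y is not in the basis, so in the current basic feasible solution y = 0.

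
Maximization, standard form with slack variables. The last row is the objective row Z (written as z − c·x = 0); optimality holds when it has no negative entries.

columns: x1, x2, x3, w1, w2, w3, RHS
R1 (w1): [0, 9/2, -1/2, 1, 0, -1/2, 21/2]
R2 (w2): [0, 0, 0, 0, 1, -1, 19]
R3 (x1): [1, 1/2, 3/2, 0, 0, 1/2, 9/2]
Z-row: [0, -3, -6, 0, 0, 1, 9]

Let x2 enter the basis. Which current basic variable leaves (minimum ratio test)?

w1

Column x2 entries and ratios — w1: (21/2)/(9/2) = 7/3; w2: 0 ≤ 0, skip; x1: (9/2)/(1/2) = 9.
Smallest ratio is 7/3 in the row of w1, so w1 leaves.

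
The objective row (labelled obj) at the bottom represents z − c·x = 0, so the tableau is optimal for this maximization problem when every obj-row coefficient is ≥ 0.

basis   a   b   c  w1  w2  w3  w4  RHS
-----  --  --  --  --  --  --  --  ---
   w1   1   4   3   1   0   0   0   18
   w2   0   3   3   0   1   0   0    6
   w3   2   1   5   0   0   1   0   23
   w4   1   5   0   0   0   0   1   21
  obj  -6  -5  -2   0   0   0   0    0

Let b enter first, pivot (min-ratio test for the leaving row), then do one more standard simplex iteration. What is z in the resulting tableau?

70

Ratio test on column b — row 1: 18/4 = 9/2; row 2: 6/3 = 2; row 3: 23/1 = 23; row 4: 21/5 = 21/5. Minimum is 2 at row 2 (w2 leaves); pivot element 3.
Pivot on row 2; the obj-row RHS becomes 0 − (-5)·2 = 10.
Next entering variable (most negative obj-row entry -6): a.
Ratio test on column a — row 1: 10/1 = 10; row 2: entry 0 ≤ 0; row 3: 21/2 = 21/2; row 4: 11/1 = 11. Minimum is 10 at row 1 (w1 leaves); pivot element 1.
After the second pivot the obj-row RHS is 10 − (-6)·10 = 70.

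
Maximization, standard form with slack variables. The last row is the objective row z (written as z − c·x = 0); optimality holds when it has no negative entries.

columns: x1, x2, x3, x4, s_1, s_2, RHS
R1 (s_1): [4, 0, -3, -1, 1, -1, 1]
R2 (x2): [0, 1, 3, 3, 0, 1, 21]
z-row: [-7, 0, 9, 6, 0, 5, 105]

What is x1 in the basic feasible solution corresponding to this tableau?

0

x1 is not in the basis, so in the current basic feasible solution x1 = 0.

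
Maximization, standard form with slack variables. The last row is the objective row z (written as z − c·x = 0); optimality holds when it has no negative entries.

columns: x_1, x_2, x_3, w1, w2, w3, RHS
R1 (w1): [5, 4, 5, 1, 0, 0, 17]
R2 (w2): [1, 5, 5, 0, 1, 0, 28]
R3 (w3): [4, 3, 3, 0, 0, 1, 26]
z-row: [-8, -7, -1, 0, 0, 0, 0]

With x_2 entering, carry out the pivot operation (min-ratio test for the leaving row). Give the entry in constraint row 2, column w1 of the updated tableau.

-5/4

Ratio test on column x_2 — row 1: 17/4 = 17/4; row 2: 28/5 = 28/5; row 3: 26/3 = 26/3. Minimum is 17/4 at row 1 (w1 leaves); pivot element 4.
Divide row 1 by 4; eliminate column x_2 from the other rows.
Row 2 update in column w1: 0 − 5·(1/4) = -5/4.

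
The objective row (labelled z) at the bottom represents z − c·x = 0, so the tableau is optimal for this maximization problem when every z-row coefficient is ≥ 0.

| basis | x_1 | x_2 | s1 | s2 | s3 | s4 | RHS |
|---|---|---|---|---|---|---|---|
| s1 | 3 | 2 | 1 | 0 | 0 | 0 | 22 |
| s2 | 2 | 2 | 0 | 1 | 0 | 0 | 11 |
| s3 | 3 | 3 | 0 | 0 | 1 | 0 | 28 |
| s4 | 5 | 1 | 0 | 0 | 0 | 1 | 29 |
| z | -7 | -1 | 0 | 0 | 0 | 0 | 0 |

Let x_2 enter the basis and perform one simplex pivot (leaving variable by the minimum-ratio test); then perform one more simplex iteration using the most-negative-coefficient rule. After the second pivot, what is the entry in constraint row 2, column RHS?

11/2

Ratio test on column x_2 — row 1: 22/2 = 11; row 2: 11/2 = 11/2; row 3: 28/3 = 28/3; row 4: 29/1 = 29. Minimum is 11/2 at row 2 (s2 leaves); pivot element 2.
Divide row 2 by 2; eliminate column x_2 from the other rows.
Second iteration: most negative z-row entry is -6 in column x_1, so x_1 enters.
Ratio test on column x_1 — row 1: 11/1 = 11; row 2: (11/2)/1 = 11/2; row 3: entry 0 ≤ 0; row 4: (47/2)/4 = 47/8. Minimum is 11/2 at row 2 (x_2 leaves); pivot element 1.
Divide row 2 by 1; eliminate column x_1 from the other rows.
After both pivots, the entry at constraint row 2, column RHS is 11/2.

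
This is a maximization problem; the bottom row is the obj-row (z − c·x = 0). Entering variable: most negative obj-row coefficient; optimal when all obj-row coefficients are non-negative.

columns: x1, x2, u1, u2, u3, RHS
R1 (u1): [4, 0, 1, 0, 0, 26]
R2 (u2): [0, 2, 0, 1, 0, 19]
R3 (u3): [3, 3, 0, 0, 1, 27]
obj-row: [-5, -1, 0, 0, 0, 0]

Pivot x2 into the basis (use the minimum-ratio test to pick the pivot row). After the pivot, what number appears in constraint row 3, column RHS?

Ratio test on column x2 — row 1: entry 0 ≤ 0; row 2: 19/2 = 19/2; row 3: 27/3 = 9. Minimum is 9 at row 3 (u3 leaves); pivot element 3.
Divide row 3 by 3; eliminate column x2 from the other rows.
In the new row 3, the RHS entry is the old entry divided by the pivot: 27/3 = 9.

9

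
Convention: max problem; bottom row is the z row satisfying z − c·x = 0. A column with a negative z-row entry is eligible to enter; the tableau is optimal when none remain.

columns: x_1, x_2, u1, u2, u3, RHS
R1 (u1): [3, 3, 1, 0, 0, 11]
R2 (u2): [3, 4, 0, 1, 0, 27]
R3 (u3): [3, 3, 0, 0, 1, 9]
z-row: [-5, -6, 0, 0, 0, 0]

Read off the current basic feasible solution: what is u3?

9

u3 is basic (row 3); its value is the RHS of that row, 9.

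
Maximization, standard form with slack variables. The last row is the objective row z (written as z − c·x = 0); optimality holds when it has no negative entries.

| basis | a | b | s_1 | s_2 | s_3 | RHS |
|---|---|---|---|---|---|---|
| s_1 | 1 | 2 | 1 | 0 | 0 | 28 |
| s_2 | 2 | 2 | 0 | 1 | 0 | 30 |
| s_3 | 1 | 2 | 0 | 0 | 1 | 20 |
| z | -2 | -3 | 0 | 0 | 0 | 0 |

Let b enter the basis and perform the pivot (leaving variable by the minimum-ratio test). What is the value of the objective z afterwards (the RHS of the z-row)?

Ratio test on column b — row 1: 28/2 = 14; row 2: 30/2 = 15; row 3: 20/2 = 10. Minimum is 10 at row 3 (s_3 leaves); pivot element 2.
Pivot on row 3; the z-row RHS becomes 0 − (-3)·10 = 30.

30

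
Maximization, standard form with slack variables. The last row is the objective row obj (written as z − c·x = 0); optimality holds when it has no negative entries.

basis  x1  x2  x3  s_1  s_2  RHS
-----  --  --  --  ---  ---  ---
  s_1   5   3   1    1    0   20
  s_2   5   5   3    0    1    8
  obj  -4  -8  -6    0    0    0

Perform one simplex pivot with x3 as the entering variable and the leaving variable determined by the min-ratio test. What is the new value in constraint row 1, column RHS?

52/3

Ratio test on column x3 — row 1: 20/1 = 20; row 2: 8/3 = 8/3. Minimum is 8/3 at row 2 (s_2 leaves); pivot element 3.
Divide row 2 by 3; eliminate column x3 from the other rows.
Row 1 update in column RHS: 20 − 1·(8/3) = 52/3.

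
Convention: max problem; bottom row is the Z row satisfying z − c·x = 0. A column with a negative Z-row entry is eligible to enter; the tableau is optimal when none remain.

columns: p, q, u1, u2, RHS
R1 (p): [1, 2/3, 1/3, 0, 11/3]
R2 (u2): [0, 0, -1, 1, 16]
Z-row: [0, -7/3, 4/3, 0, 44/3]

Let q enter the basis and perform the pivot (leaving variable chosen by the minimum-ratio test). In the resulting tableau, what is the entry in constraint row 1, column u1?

1/2

Ratio test on column q — row 1: (11/3)/(2/3) = 11/2; row 2: entry 0 ≤ 0. Minimum is 11/2 at row 1 (p leaves); pivot element 2/3.
Divide row 1 by 2/3; eliminate column q from the other rows.
In the new row 1, the u1 entry is the old entry divided by the pivot: (1/3)/(2/3) = 1/2.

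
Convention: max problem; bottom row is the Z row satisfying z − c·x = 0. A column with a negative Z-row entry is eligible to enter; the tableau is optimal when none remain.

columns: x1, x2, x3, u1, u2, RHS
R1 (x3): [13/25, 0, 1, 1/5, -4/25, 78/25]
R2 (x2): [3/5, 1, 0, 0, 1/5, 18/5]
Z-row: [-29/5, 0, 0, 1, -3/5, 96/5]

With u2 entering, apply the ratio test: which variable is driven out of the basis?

x2

Column u2 entries and ratios — x3: -4/25 ≤ 0, skip; x2: (18/5)/(1/5) = 18.
Smallest ratio is 18 in the row of x2, so x2 leaves.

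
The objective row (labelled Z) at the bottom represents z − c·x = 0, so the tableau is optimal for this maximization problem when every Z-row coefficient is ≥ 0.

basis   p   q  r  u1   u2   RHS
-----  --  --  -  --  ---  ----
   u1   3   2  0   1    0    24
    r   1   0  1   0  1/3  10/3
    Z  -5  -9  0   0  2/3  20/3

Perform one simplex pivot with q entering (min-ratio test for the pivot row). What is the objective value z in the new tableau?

344/3

Ratio test on column q — row 1: 24/2 = 12; row 2: entry 0 ≤ 0. Minimum is 12 at row 1 (u1 leaves); pivot element 2.
Pivot on row 1; the Z-row RHS becomes 20/3 − (-9)·12 = 344/3.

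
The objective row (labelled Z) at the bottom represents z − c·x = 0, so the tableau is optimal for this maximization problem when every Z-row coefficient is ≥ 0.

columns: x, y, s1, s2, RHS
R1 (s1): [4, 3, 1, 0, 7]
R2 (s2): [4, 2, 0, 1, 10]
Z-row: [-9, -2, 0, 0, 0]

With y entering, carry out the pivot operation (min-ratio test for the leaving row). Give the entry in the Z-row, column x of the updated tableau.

Ratio test on column y — row 1: 7/3 = 7/3; row 2: 10/2 = 5. Minimum is 7/3 at row 1 (s1 leaves); pivot element 3.
Divide row 1 by 3; eliminate column y from the other rows.
Z-row update in column x: -9 − (-2)·(4/3) = -19/3.

-19/3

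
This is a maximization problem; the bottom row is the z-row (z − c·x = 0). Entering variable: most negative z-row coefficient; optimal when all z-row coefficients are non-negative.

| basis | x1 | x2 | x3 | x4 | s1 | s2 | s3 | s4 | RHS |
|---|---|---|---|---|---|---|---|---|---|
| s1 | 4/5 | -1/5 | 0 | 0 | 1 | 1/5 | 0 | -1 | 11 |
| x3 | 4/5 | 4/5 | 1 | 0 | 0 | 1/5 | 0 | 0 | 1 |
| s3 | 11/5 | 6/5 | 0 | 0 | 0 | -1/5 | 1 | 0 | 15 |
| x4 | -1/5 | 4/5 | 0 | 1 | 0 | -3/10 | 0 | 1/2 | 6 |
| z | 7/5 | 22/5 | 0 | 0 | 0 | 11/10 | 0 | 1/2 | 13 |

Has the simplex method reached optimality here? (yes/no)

Every z-row coefficient is ≥ 0, so the tableau is optimal.

yes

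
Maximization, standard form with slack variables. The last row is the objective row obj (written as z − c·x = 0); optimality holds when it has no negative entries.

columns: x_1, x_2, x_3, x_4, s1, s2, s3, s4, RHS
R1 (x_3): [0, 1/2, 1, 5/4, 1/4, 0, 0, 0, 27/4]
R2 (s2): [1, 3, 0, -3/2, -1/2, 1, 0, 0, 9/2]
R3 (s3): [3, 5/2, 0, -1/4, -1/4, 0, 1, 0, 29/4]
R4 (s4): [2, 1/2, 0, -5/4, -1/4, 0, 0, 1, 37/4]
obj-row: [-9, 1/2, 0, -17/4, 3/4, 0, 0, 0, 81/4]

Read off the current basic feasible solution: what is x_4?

x_4 is not in the basis, so in the current basic feasible solution x_4 = 0.

0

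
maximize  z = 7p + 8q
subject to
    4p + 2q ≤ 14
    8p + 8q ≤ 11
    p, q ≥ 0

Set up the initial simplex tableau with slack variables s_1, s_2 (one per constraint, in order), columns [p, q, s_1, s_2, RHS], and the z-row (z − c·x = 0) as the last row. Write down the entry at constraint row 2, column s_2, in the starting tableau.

1

Slack s_2 belongs to constraint 2; its column is the unit vector e_2, so the entry in row 2 is 1.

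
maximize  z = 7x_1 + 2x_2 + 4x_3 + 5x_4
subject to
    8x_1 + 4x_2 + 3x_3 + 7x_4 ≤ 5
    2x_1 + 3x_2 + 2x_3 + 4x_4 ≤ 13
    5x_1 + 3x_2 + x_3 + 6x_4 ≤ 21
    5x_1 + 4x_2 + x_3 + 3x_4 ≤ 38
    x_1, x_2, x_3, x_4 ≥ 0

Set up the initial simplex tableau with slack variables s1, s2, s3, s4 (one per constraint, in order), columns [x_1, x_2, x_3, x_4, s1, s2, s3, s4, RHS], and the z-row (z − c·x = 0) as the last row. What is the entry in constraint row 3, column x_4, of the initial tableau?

6

Constraint 3 has coefficient 6 on x_4.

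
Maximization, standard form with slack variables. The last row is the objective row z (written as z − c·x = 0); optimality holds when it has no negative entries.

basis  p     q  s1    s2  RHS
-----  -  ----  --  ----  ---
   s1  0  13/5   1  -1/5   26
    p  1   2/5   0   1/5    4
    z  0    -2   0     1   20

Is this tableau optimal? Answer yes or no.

The z-row has a negative entry -2 in column q, so it is not optimal.

no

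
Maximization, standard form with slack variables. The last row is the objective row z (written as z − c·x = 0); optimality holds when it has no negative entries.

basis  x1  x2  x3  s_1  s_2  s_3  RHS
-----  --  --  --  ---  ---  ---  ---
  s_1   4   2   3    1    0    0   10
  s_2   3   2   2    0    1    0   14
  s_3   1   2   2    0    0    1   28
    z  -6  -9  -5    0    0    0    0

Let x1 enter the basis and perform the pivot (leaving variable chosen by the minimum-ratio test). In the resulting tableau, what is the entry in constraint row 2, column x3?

-1/4

Ratio test on column x1 — row 1: 10/4 = 5/2; row 2: 14/3 = 14/3; row 3: 28/1 = 28. Minimum is 5/2 at row 1 (s_1 leaves); pivot element 4.
Divide row 1 by 4; eliminate column x1 from the other rows.
Row 2 update in column x3: 2 − 3·(3/4) = -1/4.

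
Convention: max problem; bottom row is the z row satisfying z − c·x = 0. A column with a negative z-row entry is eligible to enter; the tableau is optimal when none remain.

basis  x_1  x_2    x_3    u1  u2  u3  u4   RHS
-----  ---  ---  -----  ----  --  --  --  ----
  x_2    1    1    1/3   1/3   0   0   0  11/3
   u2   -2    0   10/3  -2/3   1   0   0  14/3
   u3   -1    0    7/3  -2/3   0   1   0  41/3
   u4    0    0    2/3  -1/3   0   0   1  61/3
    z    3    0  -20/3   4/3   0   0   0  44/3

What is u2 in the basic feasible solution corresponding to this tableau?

14/3

u2 is basic (row 2); its value is the RHS of that row, 14/3.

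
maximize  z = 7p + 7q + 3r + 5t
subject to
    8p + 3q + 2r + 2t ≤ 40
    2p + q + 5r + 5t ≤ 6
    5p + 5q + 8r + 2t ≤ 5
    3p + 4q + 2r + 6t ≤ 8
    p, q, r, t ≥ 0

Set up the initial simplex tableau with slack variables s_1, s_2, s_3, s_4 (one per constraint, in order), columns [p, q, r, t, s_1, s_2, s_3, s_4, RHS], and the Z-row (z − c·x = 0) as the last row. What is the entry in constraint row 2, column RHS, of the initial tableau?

6

The RHS of constraint 2 is b_2 = 6.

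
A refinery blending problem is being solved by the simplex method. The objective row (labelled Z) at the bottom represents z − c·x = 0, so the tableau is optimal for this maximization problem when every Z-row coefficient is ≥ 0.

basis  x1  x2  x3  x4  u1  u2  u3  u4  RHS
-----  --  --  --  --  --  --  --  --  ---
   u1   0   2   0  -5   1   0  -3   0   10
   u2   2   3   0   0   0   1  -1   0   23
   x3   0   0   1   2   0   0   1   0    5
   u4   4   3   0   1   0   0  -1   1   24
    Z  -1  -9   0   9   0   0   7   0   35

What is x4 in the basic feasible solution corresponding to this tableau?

x4 is not in the basis, so in the current basic feasible solution x4 = 0.

0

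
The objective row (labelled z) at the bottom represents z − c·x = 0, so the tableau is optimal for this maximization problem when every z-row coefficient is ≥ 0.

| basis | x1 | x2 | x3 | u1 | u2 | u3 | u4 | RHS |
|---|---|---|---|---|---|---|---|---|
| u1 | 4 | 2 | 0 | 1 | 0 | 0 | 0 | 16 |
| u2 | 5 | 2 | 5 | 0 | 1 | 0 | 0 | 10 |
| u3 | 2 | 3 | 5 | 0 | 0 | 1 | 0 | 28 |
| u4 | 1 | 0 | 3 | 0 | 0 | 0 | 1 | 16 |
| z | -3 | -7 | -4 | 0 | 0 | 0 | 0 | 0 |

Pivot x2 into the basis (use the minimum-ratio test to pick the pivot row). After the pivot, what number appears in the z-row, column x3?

27/2

Ratio test on column x2 — row 1: 16/2 = 8; row 2: 10/2 = 5; row 3: 28/3 = 28/3; row 4: entry 0 ≤ 0. Minimum is 5 at row 2 (u2 leaves); pivot element 2.
Divide row 2 by 2; eliminate column x2 from the other rows.
z-row update in column x3: -4 − (-7)·(5/2) = 27/2.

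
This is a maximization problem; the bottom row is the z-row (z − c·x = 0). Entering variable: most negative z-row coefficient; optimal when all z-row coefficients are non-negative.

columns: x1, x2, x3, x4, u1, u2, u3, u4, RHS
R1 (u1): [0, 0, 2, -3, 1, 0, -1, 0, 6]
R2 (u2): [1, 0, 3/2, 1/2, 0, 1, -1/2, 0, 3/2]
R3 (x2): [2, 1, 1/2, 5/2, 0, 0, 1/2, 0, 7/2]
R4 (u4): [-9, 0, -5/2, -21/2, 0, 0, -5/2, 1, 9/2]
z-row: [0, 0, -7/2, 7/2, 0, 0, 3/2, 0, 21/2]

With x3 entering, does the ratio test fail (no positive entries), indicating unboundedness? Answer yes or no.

no

Column x3 has positive entries in row(s) 1, 2, 3, so the ratio test bounds it — not unbounded.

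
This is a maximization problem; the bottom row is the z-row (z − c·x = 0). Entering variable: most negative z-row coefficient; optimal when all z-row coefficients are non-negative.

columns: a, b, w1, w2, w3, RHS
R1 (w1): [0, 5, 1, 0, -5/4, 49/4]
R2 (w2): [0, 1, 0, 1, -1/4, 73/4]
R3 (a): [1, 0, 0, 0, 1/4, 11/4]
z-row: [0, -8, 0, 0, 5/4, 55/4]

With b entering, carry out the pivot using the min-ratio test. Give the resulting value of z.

667/20

Ratio test on column b — row 1: (49/4)/5 = 49/20; row 2: (73/4)/1 = 73/4; row 3: entry 0 ≤ 0. Minimum is 49/20 at row 1 (w1 leaves); pivot element 5.
Pivot on row 1; the z-row RHS becomes 55/4 − (-8)·(49/20) = 667/20.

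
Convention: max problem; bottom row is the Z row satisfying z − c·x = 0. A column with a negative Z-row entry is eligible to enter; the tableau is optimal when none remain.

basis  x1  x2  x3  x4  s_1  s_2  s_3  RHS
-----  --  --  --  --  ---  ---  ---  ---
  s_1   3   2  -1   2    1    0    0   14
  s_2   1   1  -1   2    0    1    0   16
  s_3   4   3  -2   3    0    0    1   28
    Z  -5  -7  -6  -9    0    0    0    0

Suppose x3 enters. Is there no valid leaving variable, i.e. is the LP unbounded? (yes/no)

Every constraint-row entry in column x3 is ≤ 0, so increasing x3 is unbounded.

yes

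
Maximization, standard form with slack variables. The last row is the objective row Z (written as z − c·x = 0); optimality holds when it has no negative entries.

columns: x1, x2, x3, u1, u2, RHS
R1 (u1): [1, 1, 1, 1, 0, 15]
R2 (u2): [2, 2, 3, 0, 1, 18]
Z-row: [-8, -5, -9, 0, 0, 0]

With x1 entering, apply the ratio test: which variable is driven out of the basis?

Column x1 entries and ratios — u1: 15/1 = 15; u2: 18/2 = 9.
Smallest ratio is 9 in the row of u2, so u2 leaves.

u2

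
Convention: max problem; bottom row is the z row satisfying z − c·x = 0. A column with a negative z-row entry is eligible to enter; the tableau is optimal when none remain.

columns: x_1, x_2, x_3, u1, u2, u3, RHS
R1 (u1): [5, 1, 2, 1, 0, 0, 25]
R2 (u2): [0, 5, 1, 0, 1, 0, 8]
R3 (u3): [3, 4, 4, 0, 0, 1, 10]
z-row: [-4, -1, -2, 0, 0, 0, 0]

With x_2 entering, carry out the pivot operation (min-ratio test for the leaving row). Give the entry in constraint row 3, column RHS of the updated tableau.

18/5

Ratio test on column x_2 — row 1: 25/1 = 25; row 2: 8/5 = 8/5; row 3: 10/4 = 5/2. Minimum is 8/5 at row 2 (u2 leaves); pivot element 5.
Divide row 2 by 5; eliminate column x_2 from the other rows.
Row 3 update in column RHS: 10 − 4·(8/5) = 18/5.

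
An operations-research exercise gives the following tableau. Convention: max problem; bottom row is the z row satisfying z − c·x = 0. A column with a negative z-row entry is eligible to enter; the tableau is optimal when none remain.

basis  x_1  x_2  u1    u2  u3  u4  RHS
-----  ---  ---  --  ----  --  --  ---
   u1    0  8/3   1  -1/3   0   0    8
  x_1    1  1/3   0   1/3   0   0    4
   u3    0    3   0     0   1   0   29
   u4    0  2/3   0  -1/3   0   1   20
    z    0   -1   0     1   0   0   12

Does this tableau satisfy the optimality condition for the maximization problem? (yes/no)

no

The z-row has a negative entry -1 in column x_2, so it is not optimal.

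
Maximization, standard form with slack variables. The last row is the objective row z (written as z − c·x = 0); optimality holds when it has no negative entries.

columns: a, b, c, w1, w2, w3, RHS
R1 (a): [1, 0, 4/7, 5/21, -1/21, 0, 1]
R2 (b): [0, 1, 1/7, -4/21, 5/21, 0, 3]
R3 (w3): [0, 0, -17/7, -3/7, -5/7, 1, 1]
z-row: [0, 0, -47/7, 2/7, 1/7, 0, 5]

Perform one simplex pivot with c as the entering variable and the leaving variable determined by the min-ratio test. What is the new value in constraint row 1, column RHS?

Ratio test on column c — row 1: 1/(4/7) = 7/4; row 2: 3/(1/7) = 21; row 3: entry -17/7 ≤ 0. Minimum is 7/4 at row 1 (a leaves); pivot element 4/7.
Divide row 1 by 4/7; eliminate column c from the other rows.
In the new row 1, the RHS entry is the old entry divided by the pivot: 1/(4/7) = 7/4.

7/4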